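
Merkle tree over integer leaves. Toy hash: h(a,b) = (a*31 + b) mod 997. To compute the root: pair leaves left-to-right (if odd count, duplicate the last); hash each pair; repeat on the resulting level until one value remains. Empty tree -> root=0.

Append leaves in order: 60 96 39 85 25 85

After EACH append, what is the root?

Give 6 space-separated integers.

Answer: 60 959 70 116 283 209

Derivation:
After append 60 (leaves=[60]):
  L0: [60]
  root=60
After append 96 (leaves=[60, 96]):
  L0: [60, 96]
  L1: h(60,96)=(60*31+96)%997=959 -> [959]
  root=959
After append 39 (leaves=[60, 96, 39]):
  L0: [60, 96, 39]
  L1: h(60,96)=(60*31+96)%997=959 h(39,39)=(39*31+39)%997=251 -> [959, 251]
  L2: h(959,251)=(959*31+251)%997=70 -> [70]
  root=70
After append 85 (leaves=[60, 96, 39, 85]):
  L0: [60, 96, 39, 85]
  L1: h(60,96)=(60*31+96)%997=959 h(39,85)=(39*31+85)%997=297 -> [959, 297]
  L2: h(959,297)=(959*31+297)%997=116 -> [116]
  root=116
After append 25 (leaves=[60, 96, 39, 85, 25]):
  L0: [60, 96, 39, 85, 25]
  L1: h(60,96)=(60*31+96)%997=959 h(39,85)=(39*31+85)%997=297 h(25,25)=(25*31+25)%997=800 -> [959, 297, 800]
  L2: h(959,297)=(959*31+297)%997=116 h(800,800)=(800*31+800)%997=675 -> [116, 675]
  L3: h(116,675)=(116*31+675)%997=283 -> [283]
  root=283
After append 85 (leaves=[60, 96, 39, 85, 25, 85]):
  L0: [60, 96, 39, 85, 25, 85]
  L1: h(60,96)=(60*31+96)%997=959 h(39,85)=(39*31+85)%997=297 h(25,85)=(25*31+85)%997=860 -> [959, 297, 860]
  L2: h(959,297)=(959*31+297)%997=116 h(860,860)=(860*31+860)%997=601 -> [116, 601]
  L3: h(116,601)=(116*31+601)%997=209 -> [209]
  root=209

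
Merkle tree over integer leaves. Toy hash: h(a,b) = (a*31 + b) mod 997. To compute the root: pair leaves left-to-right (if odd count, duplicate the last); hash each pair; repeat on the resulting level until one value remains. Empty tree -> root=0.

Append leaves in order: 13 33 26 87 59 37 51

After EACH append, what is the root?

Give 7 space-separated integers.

Answer: 13 436 390 451 619 912 678

Derivation:
After append 13 (leaves=[13]):
  L0: [13]
  root=13
After append 33 (leaves=[13, 33]):
  L0: [13, 33]
  L1: h(13,33)=(13*31+33)%997=436 -> [436]
  root=436
After append 26 (leaves=[13, 33, 26]):
  L0: [13, 33, 26]
  L1: h(13,33)=(13*31+33)%997=436 h(26,26)=(26*31+26)%997=832 -> [436, 832]
  L2: h(436,832)=(436*31+832)%997=390 -> [390]
  root=390
After append 87 (leaves=[13, 33, 26, 87]):
  L0: [13, 33, 26, 87]
  L1: h(13,33)=(13*31+33)%997=436 h(26,87)=(26*31+87)%997=893 -> [436, 893]
  L2: h(436,893)=(436*31+893)%997=451 -> [451]
  root=451
After append 59 (leaves=[13, 33, 26, 87, 59]):
  L0: [13, 33, 26, 87, 59]
  L1: h(13,33)=(13*31+33)%997=436 h(26,87)=(26*31+87)%997=893 h(59,59)=(59*31+59)%997=891 -> [436, 893, 891]
  L2: h(436,893)=(436*31+893)%997=451 h(891,891)=(891*31+891)%997=596 -> [451, 596]
  L3: h(451,596)=(451*31+596)%997=619 -> [619]
  root=619
After append 37 (leaves=[13, 33, 26, 87, 59, 37]):
  L0: [13, 33, 26, 87, 59, 37]
  L1: h(13,33)=(13*31+33)%997=436 h(26,87)=(26*31+87)%997=893 h(59,37)=(59*31+37)%997=869 -> [436, 893, 869]
  L2: h(436,893)=(436*31+893)%997=451 h(869,869)=(869*31+869)%997=889 -> [451, 889]
  L3: h(451,889)=(451*31+889)%997=912 -> [912]
  root=912
After append 51 (leaves=[13, 33, 26, 87, 59, 37, 51]):
  L0: [13, 33, 26, 87, 59, 37, 51]
  L1: h(13,33)=(13*31+33)%997=436 h(26,87)=(26*31+87)%997=893 h(59,37)=(59*31+37)%997=869 h(51,51)=(51*31+51)%997=635 -> [436, 893, 869, 635]
  L2: h(436,893)=(436*31+893)%997=451 h(869,635)=(869*31+635)%997=655 -> [451, 655]
  L3: h(451,655)=(451*31+655)%997=678 -> [678]
  root=678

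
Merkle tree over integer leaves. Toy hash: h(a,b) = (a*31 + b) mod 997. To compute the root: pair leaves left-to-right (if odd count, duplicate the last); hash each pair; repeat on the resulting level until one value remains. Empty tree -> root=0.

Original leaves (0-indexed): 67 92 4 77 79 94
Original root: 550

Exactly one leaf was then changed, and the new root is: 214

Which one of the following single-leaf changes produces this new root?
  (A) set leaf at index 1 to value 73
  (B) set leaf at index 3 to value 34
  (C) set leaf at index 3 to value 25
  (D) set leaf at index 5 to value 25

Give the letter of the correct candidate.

Original leaves: [67, 92, 4, 77, 79, 94]
Target new root: 214
Try each candidate change and compute the resulting root:
Candidate A: set leaf[1] = 73 -> leaves = [67, 73, 4, 77, 79, 94]
  L0: [67, 73, 4, 77, 79, 94]
  L1: h(67,73)=(67*31+73)%997=156 h(4,77)=(4*31+77)%997=201 h(79,94)=(79*31+94)%997=549 -> [156, 201, 549]
  L2: h(156,201)=(156*31+201)%997=52 h(549,549)=(549*31+549)%997=619 -> [52, 619]
  L3: h(52,619)=(52*31+619)%997=237 -> [237]
  root = 237 != target 214
Candidate B: set leaf[3] = 34 -> leaves = [67, 92, 4, 34, 79, 94]
  L0: [67, 92, 4, 34, 79, 94]
  L1: h(67,92)=(67*31+92)%997=175 h(4,34)=(4*31+34)%997=158 h(79,94)=(79*31+94)%997=549 -> [175, 158, 549]
  L2: h(175,158)=(175*31+158)%997=598 h(549,549)=(549*31+549)%997=619 -> [598, 619]
  L3: h(598,619)=(598*31+619)%997=214 -> [214]
  root = 214 == target 214  ** MATCH **
Candidate C: set leaf[3] = 25 -> leaves = [67, 92, 4, 25, 79, 94]
  L0: [67, 92, 4, 25, 79, 94]
  L1: h(67,92)=(67*31+92)%997=175 h(4,25)=(4*31+25)%997=149 h(79,94)=(79*31+94)%997=549 -> [175, 149, 549]
  L2: h(175,149)=(175*31+149)%997=589 h(549,549)=(549*31+549)%997=619 -> [589, 619]
  L3: h(589,619)=(589*31+619)%997=932 -> [932]
  root = 932 != target 214
Candidate D: set leaf[5] = 25 -> leaves = [67, 92, 4, 77, 79, 25]
  L0: [67, 92, 4, 77, 79, 25]
  L1: h(67,92)=(67*31+92)%997=175 h(4,77)=(4*31+77)%997=201 h(79,25)=(79*31+25)%997=480 -> [175, 201, 480]
  L2: h(175,201)=(175*31+201)%997=641 h(480,480)=(480*31+480)%997=405 -> [641, 405]
  L3: h(641,405)=(641*31+405)%997=336 -> [336]
  root = 336 != target 214
Candidate B produces the target root.

Answer: B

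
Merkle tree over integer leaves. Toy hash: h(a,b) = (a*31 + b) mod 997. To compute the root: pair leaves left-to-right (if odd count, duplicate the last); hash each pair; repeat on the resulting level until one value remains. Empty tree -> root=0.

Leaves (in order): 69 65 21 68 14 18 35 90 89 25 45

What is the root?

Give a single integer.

Answer: 442

Derivation:
L0: [69, 65, 21, 68, 14, 18, 35, 90, 89, 25, 45]
L1: h(69,65)=(69*31+65)%997=210 h(21,68)=(21*31+68)%997=719 h(14,18)=(14*31+18)%997=452 h(35,90)=(35*31+90)%997=178 h(89,25)=(89*31+25)%997=790 h(45,45)=(45*31+45)%997=443 -> [210, 719, 452, 178, 790, 443]
L2: h(210,719)=(210*31+719)%997=250 h(452,178)=(452*31+178)%997=232 h(790,443)=(790*31+443)%997=8 -> [250, 232, 8]
L3: h(250,232)=(250*31+232)%997=6 h(8,8)=(8*31+8)%997=256 -> [6, 256]
L4: h(6,256)=(6*31+256)%997=442 -> [442]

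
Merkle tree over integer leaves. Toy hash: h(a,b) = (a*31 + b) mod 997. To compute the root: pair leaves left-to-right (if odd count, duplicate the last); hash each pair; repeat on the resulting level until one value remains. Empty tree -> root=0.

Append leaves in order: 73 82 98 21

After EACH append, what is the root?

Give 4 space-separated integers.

After append 73 (leaves=[73]):
  L0: [73]
  root=73
After append 82 (leaves=[73, 82]):
  L0: [73, 82]
  L1: h(73,82)=(73*31+82)%997=351 -> [351]
  root=351
After append 98 (leaves=[73, 82, 98]):
  L0: [73, 82, 98]
  L1: h(73,82)=(73*31+82)%997=351 h(98,98)=(98*31+98)%997=145 -> [351, 145]
  L2: h(351,145)=(351*31+145)%997=59 -> [59]
  root=59
After append 21 (leaves=[73, 82, 98, 21]):
  L0: [73, 82, 98, 21]
  L1: h(73,82)=(73*31+82)%997=351 h(98,21)=(98*31+21)%997=68 -> [351, 68]
  L2: h(351,68)=(351*31+68)%997=979 -> [979]
  root=979

Answer: 73 351 59 979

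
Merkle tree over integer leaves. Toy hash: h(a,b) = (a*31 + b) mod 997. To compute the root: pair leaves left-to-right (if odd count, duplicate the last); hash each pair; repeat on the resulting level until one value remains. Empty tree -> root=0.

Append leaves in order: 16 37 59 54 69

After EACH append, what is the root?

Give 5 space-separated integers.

Answer: 16 533 465 460 171

Derivation:
After append 16 (leaves=[16]):
  L0: [16]
  root=16
After append 37 (leaves=[16, 37]):
  L0: [16, 37]
  L1: h(16,37)=(16*31+37)%997=533 -> [533]
  root=533
After append 59 (leaves=[16, 37, 59]):
  L0: [16, 37, 59]
  L1: h(16,37)=(16*31+37)%997=533 h(59,59)=(59*31+59)%997=891 -> [533, 891]
  L2: h(533,891)=(533*31+891)%997=465 -> [465]
  root=465
After append 54 (leaves=[16, 37, 59, 54]):
  L0: [16, 37, 59, 54]
  L1: h(16,37)=(16*31+37)%997=533 h(59,54)=(59*31+54)%997=886 -> [533, 886]
  L2: h(533,886)=(533*31+886)%997=460 -> [460]
  root=460
After append 69 (leaves=[16, 37, 59, 54, 69]):
  L0: [16, 37, 59, 54, 69]
  L1: h(16,37)=(16*31+37)%997=533 h(59,54)=(59*31+54)%997=886 h(69,69)=(69*31+69)%997=214 -> [533, 886, 214]
  L2: h(533,886)=(533*31+886)%997=460 h(214,214)=(214*31+214)%997=866 -> [460, 866]
  L3: h(460,866)=(460*31+866)%997=171 -> [171]
  root=171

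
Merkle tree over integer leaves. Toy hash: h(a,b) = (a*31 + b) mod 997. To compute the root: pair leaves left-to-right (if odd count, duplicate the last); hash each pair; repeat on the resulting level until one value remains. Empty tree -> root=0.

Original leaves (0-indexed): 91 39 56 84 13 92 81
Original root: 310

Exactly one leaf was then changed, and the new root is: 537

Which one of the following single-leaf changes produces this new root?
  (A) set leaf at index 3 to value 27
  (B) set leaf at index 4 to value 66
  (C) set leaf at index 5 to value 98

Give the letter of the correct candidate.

Original leaves: [91, 39, 56, 84, 13, 92, 81]
Target new root: 537
Try each candidate change and compute the resulting root:
Candidate A: set leaf[3] = 27 -> leaves = [91, 39, 56, 27, 13, 92, 81]
  L0: [91, 39, 56, 27, 13, 92, 81]
  L1: h(91,39)=(91*31+39)%997=866 h(56,27)=(56*31+27)%997=766 h(13,92)=(13*31+92)%997=495 h(81,81)=(81*31+81)%997=598 -> [866, 766, 495, 598]
  L2: h(866,766)=(866*31+766)%997=693 h(495,598)=(495*31+598)%997=988 -> [693, 988]
  L3: h(693,988)=(693*31+988)%997=537 -> [537]
  root = 537 == target 537  ** MATCH **
Candidate B: set leaf[4] = 66 -> leaves = [91, 39, 56, 84, 66, 92, 81]
  L0: [91, 39, 56, 84, 66, 92, 81]
  L1: h(91,39)=(91*31+39)%997=866 h(56,84)=(56*31+84)%997=823 h(66,92)=(66*31+92)%997=144 h(81,81)=(81*31+81)%997=598 -> [866, 823, 144, 598]
  L2: h(866,823)=(866*31+823)%997=750 h(144,598)=(144*31+598)%997=77 -> [750, 77]
  L3: h(750,77)=(750*31+77)%997=396 -> [396]
  root = 396 != target 537
Candidate C: set leaf[5] = 98 -> leaves = [91, 39, 56, 84, 13, 98, 81]
  L0: [91, 39, 56, 84, 13, 98, 81]
  L1: h(91,39)=(91*31+39)%997=866 h(56,84)=(56*31+84)%997=823 h(13,98)=(13*31+98)%997=501 h(81,81)=(81*31+81)%997=598 -> [866, 823, 501, 598]
  L2: h(866,823)=(866*31+823)%997=750 h(501,598)=(501*31+598)%997=177 -> [750, 177]
  L3: h(750,177)=(750*31+177)%997=496 -> [496]
  root = 496 != target 537
Candidate A produces the target root.

Answer: A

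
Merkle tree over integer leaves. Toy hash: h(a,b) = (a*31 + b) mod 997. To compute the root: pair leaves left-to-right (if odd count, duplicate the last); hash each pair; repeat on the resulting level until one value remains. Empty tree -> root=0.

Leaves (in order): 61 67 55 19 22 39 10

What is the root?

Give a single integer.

Answer: 642

Derivation:
L0: [61, 67, 55, 19, 22, 39, 10]
L1: h(61,67)=(61*31+67)%997=961 h(55,19)=(55*31+19)%997=727 h(22,39)=(22*31+39)%997=721 h(10,10)=(10*31+10)%997=320 -> [961, 727, 721, 320]
L2: h(961,727)=(961*31+727)%997=608 h(721,320)=(721*31+320)%997=737 -> [608, 737]
L3: h(608,737)=(608*31+737)%997=642 -> [642]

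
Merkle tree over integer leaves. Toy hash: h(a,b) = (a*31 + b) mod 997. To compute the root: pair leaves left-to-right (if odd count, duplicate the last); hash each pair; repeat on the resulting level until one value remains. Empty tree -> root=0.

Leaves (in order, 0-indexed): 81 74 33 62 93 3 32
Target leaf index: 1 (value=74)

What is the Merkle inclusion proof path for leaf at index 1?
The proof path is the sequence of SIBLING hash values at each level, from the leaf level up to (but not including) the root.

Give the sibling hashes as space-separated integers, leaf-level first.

L0 (leaves): [81, 74, 33, 62, 93, 3, 32], target index=1
L1: h(81,74)=(81*31+74)%997=591 [pair 0] h(33,62)=(33*31+62)%997=88 [pair 1] h(93,3)=(93*31+3)%997=892 [pair 2] h(32,32)=(32*31+32)%997=27 [pair 3] -> [591, 88, 892, 27]
  Sibling for proof at L0: 81
L2: h(591,88)=(591*31+88)%997=463 [pair 0] h(892,27)=(892*31+27)%997=760 [pair 1] -> [463, 760]
  Sibling for proof at L1: 88
L3: h(463,760)=(463*31+760)%997=158 [pair 0] -> [158]
  Sibling for proof at L2: 760
Root: 158
Proof path (sibling hashes from leaf to root): [81, 88, 760]

Answer: 81 88 760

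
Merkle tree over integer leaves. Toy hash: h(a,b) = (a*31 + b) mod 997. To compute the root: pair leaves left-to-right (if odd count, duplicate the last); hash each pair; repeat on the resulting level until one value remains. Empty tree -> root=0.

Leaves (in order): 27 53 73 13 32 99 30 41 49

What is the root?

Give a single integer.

Answer: 847

Derivation:
L0: [27, 53, 73, 13, 32, 99, 30, 41, 49]
L1: h(27,53)=(27*31+53)%997=890 h(73,13)=(73*31+13)%997=282 h(32,99)=(32*31+99)%997=94 h(30,41)=(30*31+41)%997=971 h(49,49)=(49*31+49)%997=571 -> [890, 282, 94, 971, 571]
L2: h(890,282)=(890*31+282)%997=953 h(94,971)=(94*31+971)%997=894 h(571,571)=(571*31+571)%997=326 -> [953, 894, 326]
L3: h(953,894)=(953*31+894)%997=527 h(326,326)=(326*31+326)%997=462 -> [527, 462]
L4: h(527,462)=(527*31+462)%997=847 -> [847]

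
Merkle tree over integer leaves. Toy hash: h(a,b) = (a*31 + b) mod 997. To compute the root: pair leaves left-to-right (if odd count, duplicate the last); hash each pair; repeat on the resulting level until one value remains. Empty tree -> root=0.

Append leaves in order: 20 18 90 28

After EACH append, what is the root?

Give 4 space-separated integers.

After append 20 (leaves=[20]):
  L0: [20]
  root=20
After append 18 (leaves=[20, 18]):
  L0: [20, 18]
  L1: h(20,18)=(20*31+18)%997=638 -> [638]
  root=638
After append 90 (leaves=[20, 18, 90]):
  L0: [20, 18, 90]
  L1: h(20,18)=(20*31+18)%997=638 h(90,90)=(90*31+90)%997=886 -> [638, 886]
  L2: h(638,886)=(638*31+886)%997=724 -> [724]
  root=724
After append 28 (leaves=[20, 18, 90, 28]):
  L0: [20, 18, 90, 28]
  L1: h(20,18)=(20*31+18)%997=638 h(90,28)=(90*31+28)%997=824 -> [638, 824]
  L2: h(638,824)=(638*31+824)%997=662 -> [662]
  root=662

Answer: 20 638 724 662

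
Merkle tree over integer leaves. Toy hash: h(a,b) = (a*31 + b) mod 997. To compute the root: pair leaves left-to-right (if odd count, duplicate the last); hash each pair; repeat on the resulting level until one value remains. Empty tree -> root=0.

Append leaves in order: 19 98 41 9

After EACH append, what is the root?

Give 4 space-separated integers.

After append 19 (leaves=[19]):
  L0: [19]
  root=19
After append 98 (leaves=[19, 98]):
  L0: [19, 98]
  L1: h(19,98)=(19*31+98)%997=687 -> [687]
  root=687
After append 41 (leaves=[19, 98, 41]):
  L0: [19, 98, 41]
  L1: h(19,98)=(19*31+98)%997=687 h(41,41)=(41*31+41)%997=315 -> [687, 315]
  L2: h(687,315)=(687*31+315)%997=675 -> [675]
  root=675
After append 9 (leaves=[19, 98, 41, 9]):
  L0: [19, 98, 41, 9]
  L1: h(19,98)=(19*31+98)%997=687 h(41,9)=(41*31+9)%997=283 -> [687, 283]
  L2: h(687,283)=(687*31+283)%997=643 -> [643]
  root=643

Answer: 19 687 675 643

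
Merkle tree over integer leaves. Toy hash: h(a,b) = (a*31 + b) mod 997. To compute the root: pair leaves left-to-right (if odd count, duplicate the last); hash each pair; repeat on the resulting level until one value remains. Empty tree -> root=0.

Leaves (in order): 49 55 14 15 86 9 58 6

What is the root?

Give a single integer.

L0: [49, 55, 14, 15, 86, 9, 58, 6]
L1: h(49,55)=(49*31+55)%997=577 h(14,15)=(14*31+15)%997=449 h(86,9)=(86*31+9)%997=681 h(58,6)=(58*31+6)%997=807 -> [577, 449, 681, 807]
L2: h(577,449)=(577*31+449)%997=390 h(681,807)=(681*31+807)%997=981 -> [390, 981]
L3: h(390,981)=(390*31+981)%997=110 -> [110]

Answer: 110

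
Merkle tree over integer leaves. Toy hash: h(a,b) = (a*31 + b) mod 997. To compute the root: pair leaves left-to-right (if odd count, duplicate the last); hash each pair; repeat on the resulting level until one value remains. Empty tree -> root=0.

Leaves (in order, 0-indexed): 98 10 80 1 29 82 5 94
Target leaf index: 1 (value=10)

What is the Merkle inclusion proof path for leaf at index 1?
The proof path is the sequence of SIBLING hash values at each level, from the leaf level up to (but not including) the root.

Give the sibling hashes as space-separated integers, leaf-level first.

Answer: 98 487 750

Derivation:
L0 (leaves): [98, 10, 80, 1, 29, 82, 5, 94], target index=1
L1: h(98,10)=(98*31+10)%997=57 [pair 0] h(80,1)=(80*31+1)%997=487 [pair 1] h(29,82)=(29*31+82)%997=981 [pair 2] h(5,94)=(5*31+94)%997=249 [pair 3] -> [57, 487, 981, 249]
  Sibling for proof at L0: 98
L2: h(57,487)=(57*31+487)%997=260 [pair 0] h(981,249)=(981*31+249)%997=750 [pair 1] -> [260, 750]
  Sibling for proof at L1: 487
L3: h(260,750)=(260*31+750)%997=834 [pair 0] -> [834]
  Sibling for proof at L2: 750
Root: 834
Proof path (sibling hashes from leaf to root): [98, 487, 750]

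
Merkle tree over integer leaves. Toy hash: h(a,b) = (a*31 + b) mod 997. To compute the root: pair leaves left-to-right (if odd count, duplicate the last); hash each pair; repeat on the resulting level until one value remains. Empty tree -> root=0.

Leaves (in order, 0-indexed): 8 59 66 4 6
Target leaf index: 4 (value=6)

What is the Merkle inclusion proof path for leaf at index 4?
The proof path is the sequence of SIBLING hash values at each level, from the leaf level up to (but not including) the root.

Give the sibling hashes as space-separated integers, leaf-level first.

L0 (leaves): [8, 59, 66, 4, 6], target index=4
L1: h(8,59)=(8*31+59)%997=307 [pair 0] h(66,4)=(66*31+4)%997=56 [pair 1] h(6,6)=(6*31+6)%997=192 [pair 2] -> [307, 56, 192]
  Sibling for proof at L0: 6
L2: h(307,56)=(307*31+56)%997=600 [pair 0] h(192,192)=(192*31+192)%997=162 [pair 1] -> [600, 162]
  Sibling for proof at L1: 192
L3: h(600,162)=(600*31+162)%997=816 [pair 0] -> [816]
  Sibling for proof at L2: 600
Root: 816
Proof path (sibling hashes from leaf to root): [6, 192, 600]

Answer: 6 192 600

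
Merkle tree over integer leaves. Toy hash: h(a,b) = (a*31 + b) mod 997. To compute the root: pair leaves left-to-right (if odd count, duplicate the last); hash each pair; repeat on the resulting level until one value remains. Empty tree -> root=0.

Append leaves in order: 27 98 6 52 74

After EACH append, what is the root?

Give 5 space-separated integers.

Answer: 27 935 264 310 641

Derivation:
After append 27 (leaves=[27]):
  L0: [27]
  root=27
After append 98 (leaves=[27, 98]):
  L0: [27, 98]
  L1: h(27,98)=(27*31+98)%997=935 -> [935]
  root=935
After append 6 (leaves=[27, 98, 6]):
  L0: [27, 98, 6]
  L1: h(27,98)=(27*31+98)%997=935 h(6,6)=(6*31+6)%997=192 -> [935, 192]
  L2: h(935,192)=(935*31+192)%997=264 -> [264]
  root=264
After append 52 (leaves=[27, 98, 6, 52]):
  L0: [27, 98, 6, 52]
  L1: h(27,98)=(27*31+98)%997=935 h(6,52)=(6*31+52)%997=238 -> [935, 238]
  L2: h(935,238)=(935*31+238)%997=310 -> [310]
  root=310
After append 74 (leaves=[27, 98, 6, 52, 74]):
  L0: [27, 98, 6, 52, 74]
  L1: h(27,98)=(27*31+98)%997=935 h(6,52)=(6*31+52)%997=238 h(74,74)=(74*31+74)%997=374 -> [935, 238, 374]
  L2: h(935,238)=(935*31+238)%997=310 h(374,374)=(374*31+374)%997=4 -> [310, 4]
  L3: h(310,4)=(310*31+4)%997=641 -> [641]
  root=641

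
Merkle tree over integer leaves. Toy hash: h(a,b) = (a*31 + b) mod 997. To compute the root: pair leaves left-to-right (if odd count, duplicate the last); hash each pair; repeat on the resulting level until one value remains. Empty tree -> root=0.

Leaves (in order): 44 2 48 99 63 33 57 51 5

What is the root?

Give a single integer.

Answer: 800

Derivation:
L0: [44, 2, 48, 99, 63, 33, 57, 51, 5]
L1: h(44,2)=(44*31+2)%997=369 h(48,99)=(48*31+99)%997=590 h(63,33)=(63*31+33)%997=989 h(57,51)=(57*31+51)%997=821 h(5,5)=(5*31+5)%997=160 -> [369, 590, 989, 821, 160]
L2: h(369,590)=(369*31+590)%997=65 h(989,821)=(989*31+821)%997=573 h(160,160)=(160*31+160)%997=135 -> [65, 573, 135]
L3: h(65,573)=(65*31+573)%997=594 h(135,135)=(135*31+135)%997=332 -> [594, 332]
L4: h(594,332)=(594*31+332)%997=800 -> [800]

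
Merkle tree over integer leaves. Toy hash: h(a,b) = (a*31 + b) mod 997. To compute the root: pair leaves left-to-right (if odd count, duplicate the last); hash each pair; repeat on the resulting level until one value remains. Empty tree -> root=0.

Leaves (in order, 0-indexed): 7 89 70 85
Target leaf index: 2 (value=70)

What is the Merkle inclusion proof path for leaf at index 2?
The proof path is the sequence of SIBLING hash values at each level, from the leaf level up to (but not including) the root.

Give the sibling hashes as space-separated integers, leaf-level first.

Answer: 85 306

Derivation:
L0 (leaves): [7, 89, 70, 85], target index=2
L1: h(7,89)=(7*31+89)%997=306 [pair 0] h(70,85)=(70*31+85)%997=261 [pair 1] -> [306, 261]
  Sibling for proof at L0: 85
L2: h(306,261)=(306*31+261)%997=774 [pair 0] -> [774]
  Sibling for proof at L1: 306
Root: 774
Proof path (sibling hashes from leaf to root): [85, 306]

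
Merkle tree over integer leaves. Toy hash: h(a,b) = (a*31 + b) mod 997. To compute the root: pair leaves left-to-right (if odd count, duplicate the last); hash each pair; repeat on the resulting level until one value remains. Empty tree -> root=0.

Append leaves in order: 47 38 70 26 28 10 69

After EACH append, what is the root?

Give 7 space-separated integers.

After append 47 (leaves=[47]):
  L0: [47]
  root=47
After append 38 (leaves=[47, 38]):
  L0: [47, 38]
  L1: h(47,38)=(47*31+38)%997=498 -> [498]
  root=498
After append 70 (leaves=[47, 38, 70]):
  L0: [47, 38, 70]
  L1: h(47,38)=(47*31+38)%997=498 h(70,70)=(70*31+70)%997=246 -> [498, 246]
  L2: h(498,246)=(498*31+246)%997=729 -> [729]
  root=729
After append 26 (leaves=[47, 38, 70, 26]):
  L0: [47, 38, 70, 26]
  L1: h(47,38)=(47*31+38)%997=498 h(70,26)=(70*31+26)%997=202 -> [498, 202]
  L2: h(498,202)=(498*31+202)%997=685 -> [685]
  root=685
After append 28 (leaves=[47, 38, 70, 26, 28]):
  L0: [47, 38, 70, 26, 28]
  L1: h(47,38)=(47*31+38)%997=498 h(70,26)=(70*31+26)%997=202 h(28,28)=(28*31+28)%997=896 -> [498, 202, 896]
  L2: h(498,202)=(498*31+202)%997=685 h(896,896)=(896*31+896)%997=756 -> [685, 756]
  L3: h(685,756)=(685*31+756)%997=57 -> [57]
  root=57
After append 10 (leaves=[47, 38, 70, 26, 28, 10]):
  L0: [47, 38, 70, 26, 28, 10]
  L1: h(47,38)=(47*31+38)%997=498 h(70,26)=(70*31+26)%997=202 h(28,10)=(28*31+10)%997=878 -> [498, 202, 878]
  L2: h(498,202)=(498*31+202)%997=685 h(878,878)=(878*31+878)%997=180 -> [685, 180]
  L3: h(685,180)=(685*31+180)%997=478 -> [478]
  root=478
After append 69 (leaves=[47, 38, 70, 26, 28, 10, 69]):
  L0: [47, 38, 70, 26, 28, 10, 69]
  L1: h(47,38)=(47*31+38)%997=498 h(70,26)=(70*31+26)%997=202 h(28,10)=(28*31+10)%997=878 h(69,69)=(69*31+69)%997=214 -> [498, 202, 878, 214]
  L2: h(498,202)=(498*31+202)%997=685 h(878,214)=(878*31+214)%997=513 -> [685, 513]
  L3: h(685,513)=(685*31+513)%997=811 -> [811]
  root=811

Answer: 47 498 729 685 57 478 811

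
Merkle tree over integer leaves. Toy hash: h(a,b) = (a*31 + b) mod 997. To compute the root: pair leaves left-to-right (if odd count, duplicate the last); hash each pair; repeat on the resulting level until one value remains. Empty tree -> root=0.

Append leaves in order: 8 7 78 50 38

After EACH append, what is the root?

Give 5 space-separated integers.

Answer: 8 255 431 403 558

Derivation:
After append 8 (leaves=[8]):
  L0: [8]
  root=8
After append 7 (leaves=[8, 7]):
  L0: [8, 7]
  L1: h(8,7)=(8*31+7)%997=255 -> [255]
  root=255
After append 78 (leaves=[8, 7, 78]):
  L0: [8, 7, 78]
  L1: h(8,7)=(8*31+7)%997=255 h(78,78)=(78*31+78)%997=502 -> [255, 502]
  L2: h(255,502)=(255*31+502)%997=431 -> [431]
  root=431
After append 50 (leaves=[8, 7, 78, 50]):
  L0: [8, 7, 78, 50]
  L1: h(8,7)=(8*31+7)%997=255 h(78,50)=(78*31+50)%997=474 -> [255, 474]
  L2: h(255,474)=(255*31+474)%997=403 -> [403]
  root=403
After append 38 (leaves=[8, 7, 78, 50, 38]):
  L0: [8, 7, 78, 50, 38]
  L1: h(8,7)=(8*31+7)%997=255 h(78,50)=(78*31+50)%997=474 h(38,38)=(38*31+38)%997=219 -> [255, 474, 219]
  L2: h(255,474)=(255*31+474)%997=403 h(219,219)=(219*31+219)%997=29 -> [403, 29]
  L3: h(403,29)=(403*31+29)%997=558 -> [558]
  root=558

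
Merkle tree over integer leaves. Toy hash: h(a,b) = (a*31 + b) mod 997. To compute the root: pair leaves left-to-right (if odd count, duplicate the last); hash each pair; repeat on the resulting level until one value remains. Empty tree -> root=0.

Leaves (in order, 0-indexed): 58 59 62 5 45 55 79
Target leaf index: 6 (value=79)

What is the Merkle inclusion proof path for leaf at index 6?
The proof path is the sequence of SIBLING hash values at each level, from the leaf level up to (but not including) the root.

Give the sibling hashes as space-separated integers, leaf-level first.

L0 (leaves): [58, 59, 62, 5, 45, 55, 79], target index=6
L1: h(58,59)=(58*31+59)%997=860 [pair 0] h(62,5)=(62*31+5)%997=930 [pair 1] h(45,55)=(45*31+55)%997=453 [pair 2] h(79,79)=(79*31+79)%997=534 [pair 3] -> [860, 930, 453, 534]
  Sibling for proof at L0: 79
L2: h(860,930)=(860*31+930)%997=671 [pair 0] h(453,534)=(453*31+534)%997=619 [pair 1] -> [671, 619]
  Sibling for proof at L1: 453
L3: h(671,619)=(671*31+619)%997=483 [pair 0] -> [483]
  Sibling for proof at L2: 671
Root: 483
Proof path (sibling hashes from leaf to root): [79, 453, 671]

Answer: 79 453 671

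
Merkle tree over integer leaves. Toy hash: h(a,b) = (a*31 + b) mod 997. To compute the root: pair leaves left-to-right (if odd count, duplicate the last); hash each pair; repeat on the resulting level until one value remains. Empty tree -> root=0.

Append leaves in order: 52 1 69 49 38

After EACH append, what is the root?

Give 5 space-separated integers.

Answer: 52 616 367 347 816

Derivation:
After append 52 (leaves=[52]):
  L0: [52]
  root=52
After append 1 (leaves=[52, 1]):
  L0: [52, 1]
  L1: h(52,1)=(52*31+1)%997=616 -> [616]
  root=616
After append 69 (leaves=[52, 1, 69]):
  L0: [52, 1, 69]
  L1: h(52,1)=(52*31+1)%997=616 h(69,69)=(69*31+69)%997=214 -> [616, 214]
  L2: h(616,214)=(616*31+214)%997=367 -> [367]
  root=367
After append 49 (leaves=[52, 1, 69, 49]):
  L0: [52, 1, 69, 49]
  L1: h(52,1)=(52*31+1)%997=616 h(69,49)=(69*31+49)%997=194 -> [616, 194]
  L2: h(616,194)=(616*31+194)%997=347 -> [347]
  root=347
After append 38 (leaves=[52, 1, 69, 49, 38]):
  L0: [52, 1, 69, 49, 38]
  L1: h(52,1)=(52*31+1)%997=616 h(69,49)=(69*31+49)%997=194 h(38,38)=(38*31+38)%997=219 -> [616, 194, 219]
  L2: h(616,194)=(616*31+194)%997=347 h(219,219)=(219*31+219)%997=29 -> [347, 29]
  L3: h(347,29)=(347*31+29)%997=816 -> [816]
  root=816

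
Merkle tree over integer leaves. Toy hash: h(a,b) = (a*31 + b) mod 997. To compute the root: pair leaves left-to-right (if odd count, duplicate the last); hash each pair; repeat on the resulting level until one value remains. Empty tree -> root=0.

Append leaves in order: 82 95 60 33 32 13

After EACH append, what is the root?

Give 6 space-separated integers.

After append 82 (leaves=[82]):
  L0: [82]
  root=82
After append 95 (leaves=[82, 95]):
  L0: [82, 95]
  L1: h(82,95)=(82*31+95)%997=643 -> [643]
  root=643
After append 60 (leaves=[82, 95, 60]):
  L0: [82, 95, 60]
  L1: h(82,95)=(82*31+95)%997=643 h(60,60)=(60*31+60)%997=923 -> [643, 923]
  L2: h(643,923)=(643*31+923)%997=916 -> [916]
  root=916
After append 33 (leaves=[82, 95, 60, 33]):
  L0: [82, 95, 60, 33]
  L1: h(82,95)=(82*31+95)%997=643 h(60,33)=(60*31+33)%997=896 -> [643, 896]
  L2: h(643,896)=(643*31+896)%997=889 -> [889]
  root=889
After append 32 (leaves=[82, 95, 60, 33, 32]):
  L0: [82, 95, 60, 33, 32]
  L1: h(82,95)=(82*31+95)%997=643 h(60,33)=(60*31+33)%997=896 h(32,32)=(32*31+32)%997=27 -> [643, 896, 27]
  L2: h(643,896)=(643*31+896)%997=889 h(27,27)=(27*31+27)%997=864 -> [889, 864]
  L3: h(889,864)=(889*31+864)%997=507 -> [507]
  root=507
After append 13 (leaves=[82, 95, 60, 33, 32, 13]):
  L0: [82, 95, 60, 33, 32, 13]
  L1: h(82,95)=(82*31+95)%997=643 h(60,33)=(60*31+33)%997=896 h(32,13)=(32*31+13)%997=8 -> [643, 896, 8]
  L2: h(643,896)=(643*31+896)%997=889 h(8,8)=(8*31+8)%997=256 -> [889, 256]
  L3: h(889,256)=(889*31+256)%997=896 -> [896]
  root=896

Answer: 82 643 916 889 507 896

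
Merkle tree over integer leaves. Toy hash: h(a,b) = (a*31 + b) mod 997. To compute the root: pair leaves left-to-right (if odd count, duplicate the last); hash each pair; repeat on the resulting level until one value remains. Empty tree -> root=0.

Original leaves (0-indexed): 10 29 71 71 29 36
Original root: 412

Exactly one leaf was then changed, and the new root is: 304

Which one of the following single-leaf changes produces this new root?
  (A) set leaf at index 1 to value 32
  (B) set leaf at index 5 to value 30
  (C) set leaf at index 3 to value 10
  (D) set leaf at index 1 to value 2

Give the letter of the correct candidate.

Original leaves: [10, 29, 71, 71, 29, 36]
Target new root: 304
Try each candidate change and compute the resulting root:
Candidate A: set leaf[1] = 32 -> leaves = [10, 32, 71, 71, 29, 36]
  L0: [10, 32, 71, 71, 29, 36]
  L1: h(10,32)=(10*31+32)%997=342 h(71,71)=(71*31+71)%997=278 h(29,36)=(29*31+36)%997=935 -> [342, 278, 935]
  L2: h(342,278)=(342*31+278)%997=910 h(935,935)=(935*31+935)%997=10 -> [910, 10]
  L3: h(910,10)=(910*31+10)%997=304 -> [304]
  root = 304 == target 304  ** MATCH **
Candidate B: set leaf[5] = 30 -> leaves = [10, 29, 71, 71, 29, 30]
  L0: [10, 29, 71, 71, 29, 30]
  L1: h(10,29)=(10*31+29)%997=339 h(71,71)=(71*31+71)%997=278 h(29,30)=(29*31+30)%997=929 -> [339, 278, 929]
  L2: h(339,278)=(339*31+278)%997=817 h(929,929)=(929*31+929)%997=815 -> [817, 815]
  L3: h(817,815)=(817*31+815)%997=220 -> [220]
  root = 220 != target 304
Candidate C: set leaf[3] = 10 -> leaves = [10, 29, 71, 10, 29, 36]
  L0: [10, 29, 71, 10, 29, 36]
  L1: h(10,29)=(10*31+29)%997=339 h(71,10)=(71*31+10)%997=217 h(29,36)=(29*31+36)%997=935 -> [339, 217, 935]
  L2: h(339,217)=(339*31+217)%997=756 h(935,935)=(935*31+935)%997=10 -> [756, 10]
  L3: h(756,10)=(756*31+10)%997=515 -> [515]
  root = 515 != target 304
Candidate D: set leaf[1] = 2 -> leaves = [10, 2, 71, 71, 29, 36]
  L0: [10, 2, 71, 71, 29, 36]
  L1: h(10,2)=(10*31+2)%997=312 h(71,71)=(71*31+71)%997=278 h(29,36)=(29*31+36)%997=935 -> [312, 278, 935]
  L2: h(312,278)=(312*31+278)%997=977 h(935,935)=(935*31+935)%997=10 -> [977, 10]
  L3: h(977,10)=(977*31+10)%997=387 -> [387]
  root = 387 != target 304
Candidate A produces the target root.

Answer: A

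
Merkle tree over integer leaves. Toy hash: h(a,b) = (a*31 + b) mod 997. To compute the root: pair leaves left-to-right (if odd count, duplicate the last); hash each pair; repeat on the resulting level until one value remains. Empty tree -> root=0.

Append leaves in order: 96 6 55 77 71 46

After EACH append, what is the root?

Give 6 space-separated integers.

Answer: 96 988 484 506 654 851

Derivation:
After append 96 (leaves=[96]):
  L0: [96]
  root=96
After append 6 (leaves=[96, 6]):
  L0: [96, 6]
  L1: h(96,6)=(96*31+6)%997=988 -> [988]
  root=988
After append 55 (leaves=[96, 6, 55]):
  L0: [96, 6, 55]
  L1: h(96,6)=(96*31+6)%997=988 h(55,55)=(55*31+55)%997=763 -> [988, 763]
  L2: h(988,763)=(988*31+763)%997=484 -> [484]
  root=484
After append 77 (leaves=[96, 6, 55, 77]):
  L0: [96, 6, 55, 77]
  L1: h(96,6)=(96*31+6)%997=988 h(55,77)=(55*31+77)%997=785 -> [988, 785]
  L2: h(988,785)=(988*31+785)%997=506 -> [506]
  root=506
After append 71 (leaves=[96, 6, 55, 77, 71]):
  L0: [96, 6, 55, 77, 71]
  L1: h(96,6)=(96*31+6)%997=988 h(55,77)=(55*31+77)%997=785 h(71,71)=(71*31+71)%997=278 -> [988, 785, 278]
  L2: h(988,785)=(988*31+785)%997=506 h(278,278)=(278*31+278)%997=920 -> [506, 920]
  L3: h(506,920)=(506*31+920)%997=654 -> [654]
  root=654
After append 46 (leaves=[96, 6, 55, 77, 71, 46]):
  L0: [96, 6, 55, 77, 71, 46]
  L1: h(96,6)=(96*31+6)%997=988 h(55,77)=(55*31+77)%997=785 h(71,46)=(71*31+46)%997=253 -> [988, 785, 253]
  L2: h(988,785)=(988*31+785)%997=506 h(253,253)=(253*31+253)%997=120 -> [506, 120]
  L3: h(506,120)=(506*31+120)%997=851 -> [851]
  root=851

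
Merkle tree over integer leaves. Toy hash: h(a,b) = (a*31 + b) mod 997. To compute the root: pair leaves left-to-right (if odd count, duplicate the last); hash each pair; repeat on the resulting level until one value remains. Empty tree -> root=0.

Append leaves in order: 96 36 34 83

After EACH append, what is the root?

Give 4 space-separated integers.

Answer: 96 21 742 791

Derivation:
After append 96 (leaves=[96]):
  L0: [96]
  root=96
After append 36 (leaves=[96, 36]):
  L0: [96, 36]
  L1: h(96,36)=(96*31+36)%997=21 -> [21]
  root=21
After append 34 (leaves=[96, 36, 34]):
  L0: [96, 36, 34]
  L1: h(96,36)=(96*31+36)%997=21 h(34,34)=(34*31+34)%997=91 -> [21, 91]
  L2: h(21,91)=(21*31+91)%997=742 -> [742]
  root=742
After append 83 (leaves=[96, 36, 34, 83]):
  L0: [96, 36, 34, 83]
  L1: h(96,36)=(96*31+36)%997=21 h(34,83)=(34*31+83)%997=140 -> [21, 140]
  L2: h(21,140)=(21*31+140)%997=791 -> [791]
  root=791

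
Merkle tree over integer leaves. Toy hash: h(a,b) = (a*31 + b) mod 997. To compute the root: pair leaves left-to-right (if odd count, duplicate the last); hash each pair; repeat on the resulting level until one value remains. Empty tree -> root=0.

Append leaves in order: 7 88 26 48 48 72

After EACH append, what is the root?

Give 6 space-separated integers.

Answer: 7 305 317 339 838 609

Derivation:
After append 7 (leaves=[7]):
  L0: [7]
  root=7
After append 88 (leaves=[7, 88]):
  L0: [7, 88]
  L1: h(7,88)=(7*31+88)%997=305 -> [305]
  root=305
After append 26 (leaves=[7, 88, 26]):
  L0: [7, 88, 26]
  L1: h(7,88)=(7*31+88)%997=305 h(26,26)=(26*31+26)%997=832 -> [305, 832]
  L2: h(305,832)=(305*31+832)%997=317 -> [317]
  root=317
After append 48 (leaves=[7, 88, 26, 48]):
  L0: [7, 88, 26, 48]
  L1: h(7,88)=(7*31+88)%997=305 h(26,48)=(26*31+48)%997=854 -> [305, 854]
  L2: h(305,854)=(305*31+854)%997=339 -> [339]
  root=339
After append 48 (leaves=[7, 88, 26, 48, 48]):
  L0: [7, 88, 26, 48, 48]
  L1: h(7,88)=(7*31+88)%997=305 h(26,48)=(26*31+48)%997=854 h(48,48)=(48*31+48)%997=539 -> [305, 854, 539]
  L2: h(305,854)=(305*31+854)%997=339 h(539,539)=(539*31+539)%997=299 -> [339, 299]
  L3: h(339,299)=(339*31+299)%997=838 -> [838]
  root=838
After append 72 (leaves=[7, 88, 26, 48, 48, 72]):
  L0: [7, 88, 26, 48, 48, 72]
  L1: h(7,88)=(7*31+88)%997=305 h(26,48)=(26*31+48)%997=854 h(48,72)=(48*31+72)%997=563 -> [305, 854, 563]
  L2: h(305,854)=(305*31+854)%997=339 h(563,563)=(563*31+563)%997=70 -> [339, 70]
  L3: h(339,70)=(339*31+70)%997=609 -> [609]
  root=609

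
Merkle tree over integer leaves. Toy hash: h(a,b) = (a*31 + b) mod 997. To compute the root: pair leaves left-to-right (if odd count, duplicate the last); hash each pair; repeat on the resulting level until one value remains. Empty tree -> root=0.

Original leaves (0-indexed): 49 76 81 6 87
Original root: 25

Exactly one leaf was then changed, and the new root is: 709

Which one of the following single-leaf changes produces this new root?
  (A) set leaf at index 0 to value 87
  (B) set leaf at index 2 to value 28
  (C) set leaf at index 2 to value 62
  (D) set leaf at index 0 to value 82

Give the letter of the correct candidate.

Answer: C

Derivation:
Original leaves: [49, 76, 81, 6, 87]
Target new root: 709
Try each candidate change and compute the resulting root:
Candidate A: set leaf[0] = 87 -> leaves = [87, 76, 81, 6, 87]
  L0: [87, 76, 81, 6, 87]
  L1: h(87,76)=(87*31+76)%997=779 h(81,6)=(81*31+6)%997=523 h(87,87)=(87*31+87)%997=790 -> [779, 523, 790]
  L2: h(779,523)=(779*31+523)%997=744 h(790,790)=(790*31+790)%997=355 -> [744, 355]
  L3: h(744,355)=(744*31+355)%997=488 -> [488]
  root = 488 != target 709
Candidate B: set leaf[2] = 28 -> leaves = [49, 76, 28, 6, 87]
  L0: [49, 76, 28, 6, 87]
  L1: h(49,76)=(49*31+76)%997=598 h(28,6)=(28*31+6)%997=874 h(87,87)=(87*31+87)%997=790 -> [598, 874, 790]
  L2: h(598,874)=(598*31+874)%997=469 h(790,790)=(790*31+790)%997=355 -> [469, 355]
  L3: h(469,355)=(469*31+355)%997=936 -> [936]
  root = 936 != target 709
Candidate C: set leaf[2] = 62 -> leaves = [49, 76, 62, 6, 87]
  L0: [49, 76, 62, 6, 87]
  L1: h(49,76)=(49*31+76)%997=598 h(62,6)=(62*31+6)%997=931 h(87,87)=(87*31+87)%997=790 -> [598, 931, 790]
  L2: h(598,931)=(598*31+931)%997=526 h(790,790)=(790*31+790)%997=355 -> [526, 355]
  L3: h(526,355)=(526*31+355)%997=709 -> [709]
  root = 709 == target 709  ** MATCH **
Candidate D: set leaf[0] = 82 -> leaves = [82, 76, 81, 6, 87]
  L0: [82, 76, 81, 6, 87]
  L1: h(82,76)=(82*31+76)%997=624 h(81,6)=(81*31+6)%997=523 h(87,87)=(87*31+87)%997=790 -> [624, 523, 790]
  L2: h(624,523)=(624*31+523)%997=924 h(790,790)=(790*31+790)%997=355 -> [924, 355]
  L3: h(924,355)=(924*31+355)%997=86 -> [86]
  root = 86 != target 709
Candidate C produces the target root.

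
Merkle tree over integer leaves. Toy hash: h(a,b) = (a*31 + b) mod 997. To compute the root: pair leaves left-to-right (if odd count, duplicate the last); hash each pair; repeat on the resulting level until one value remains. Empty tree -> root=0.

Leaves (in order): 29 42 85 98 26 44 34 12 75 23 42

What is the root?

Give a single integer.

Answer: 813

Derivation:
L0: [29, 42, 85, 98, 26, 44, 34, 12, 75, 23, 42]
L1: h(29,42)=(29*31+42)%997=941 h(85,98)=(85*31+98)%997=739 h(26,44)=(26*31+44)%997=850 h(34,12)=(34*31+12)%997=69 h(75,23)=(75*31+23)%997=354 h(42,42)=(42*31+42)%997=347 -> [941, 739, 850, 69, 354, 347]
L2: h(941,739)=(941*31+739)%997=0 h(850,69)=(850*31+69)%997=497 h(354,347)=(354*31+347)%997=354 -> [0, 497, 354]
L3: h(0,497)=(0*31+497)%997=497 h(354,354)=(354*31+354)%997=361 -> [497, 361]
L4: h(497,361)=(497*31+361)%997=813 -> [813]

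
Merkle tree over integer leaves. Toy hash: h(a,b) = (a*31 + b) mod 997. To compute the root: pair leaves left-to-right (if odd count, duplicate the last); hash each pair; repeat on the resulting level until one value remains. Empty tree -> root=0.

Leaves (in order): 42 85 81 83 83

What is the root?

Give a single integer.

Answer: 819

Derivation:
L0: [42, 85, 81, 83, 83]
L1: h(42,85)=(42*31+85)%997=390 h(81,83)=(81*31+83)%997=600 h(83,83)=(83*31+83)%997=662 -> [390, 600, 662]
L2: h(390,600)=(390*31+600)%997=726 h(662,662)=(662*31+662)%997=247 -> [726, 247]
L3: h(726,247)=(726*31+247)%997=819 -> [819]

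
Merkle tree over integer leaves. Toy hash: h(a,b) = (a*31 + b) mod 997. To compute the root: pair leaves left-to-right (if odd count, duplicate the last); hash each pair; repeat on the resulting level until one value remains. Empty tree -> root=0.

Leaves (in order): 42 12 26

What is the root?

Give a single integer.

Answer: 689

Derivation:
L0: [42, 12, 26]
L1: h(42,12)=(42*31+12)%997=317 h(26,26)=(26*31+26)%997=832 -> [317, 832]
L2: h(317,832)=(317*31+832)%997=689 -> [689]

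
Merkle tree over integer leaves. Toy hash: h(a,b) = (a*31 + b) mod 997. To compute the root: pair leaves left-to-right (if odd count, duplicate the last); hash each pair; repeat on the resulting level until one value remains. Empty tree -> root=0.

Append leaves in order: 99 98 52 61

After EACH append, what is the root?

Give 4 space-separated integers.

After append 99 (leaves=[99]):
  L0: [99]
  root=99
After append 98 (leaves=[99, 98]):
  L0: [99, 98]
  L1: h(99,98)=(99*31+98)%997=176 -> [176]
  root=176
After append 52 (leaves=[99, 98, 52]):
  L0: [99, 98, 52]
  L1: h(99,98)=(99*31+98)%997=176 h(52,52)=(52*31+52)%997=667 -> [176, 667]
  L2: h(176,667)=(176*31+667)%997=141 -> [141]
  root=141
After append 61 (leaves=[99, 98, 52, 61]):
  L0: [99, 98, 52, 61]
  L1: h(99,98)=(99*31+98)%997=176 h(52,61)=(52*31+61)%997=676 -> [176, 676]
  L2: h(176,676)=(176*31+676)%997=150 -> [150]
  root=150

Answer: 99 176 141 150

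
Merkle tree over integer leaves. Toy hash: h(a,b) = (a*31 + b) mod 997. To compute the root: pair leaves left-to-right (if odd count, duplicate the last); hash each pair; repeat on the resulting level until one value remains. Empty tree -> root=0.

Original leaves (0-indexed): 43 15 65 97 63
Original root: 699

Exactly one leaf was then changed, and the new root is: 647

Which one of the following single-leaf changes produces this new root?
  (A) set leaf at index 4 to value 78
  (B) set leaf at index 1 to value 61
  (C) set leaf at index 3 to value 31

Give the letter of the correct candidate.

Original leaves: [43, 15, 65, 97, 63]
Target new root: 647
Try each candidate change and compute the resulting root:
Candidate A: set leaf[4] = 78 -> leaves = [43, 15, 65, 97, 78]
  L0: [43, 15, 65, 97, 78]
  L1: h(43,15)=(43*31+15)%997=351 h(65,97)=(65*31+97)%997=118 h(78,78)=(78*31+78)%997=502 -> [351, 118, 502]
  L2: h(351,118)=(351*31+118)%997=32 h(502,502)=(502*31+502)%997=112 -> [32, 112]
  L3: h(32,112)=(32*31+112)%997=107 -> [107]
  root = 107 != target 647
Candidate B: set leaf[1] = 61 -> leaves = [43, 61, 65, 97, 63]
  L0: [43, 61, 65, 97, 63]
  L1: h(43,61)=(43*31+61)%997=397 h(65,97)=(65*31+97)%997=118 h(63,63)=(63*31+63)%997=22 -> [397, 118, 22]
  L2: h(397,118)=(397*31+118)%997=461 h(22,22)=(22*31+22)%997=704 -> [461, 704]
  L3: h(461,704)=(461*31+704)%997=40 -> [40]
  root = 40 != target 647
Candidate C: set leaf[3] = 31 -> leaves = [43, 15, 65, 31, 63]
  L0: [43, 15, 65, 31, 63]
  L1: h(43,15)=(43*31+15)%997=351 h(65,31)=(65*31+31)%997=52 h(63,63)=(63*31+63)%997=22 -> [351, 52, 22]
  L2: h(351,52)=(351*31+52)%997=963 h(22,22)=(22*31+22)%997=704 -> [963, 704]
  L3: h(963,704)=(963*31+704)%997=647 -> [647]
  root = 647 == target 647  ** MATCH **
Candidate C produces the target root.

Answer: C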